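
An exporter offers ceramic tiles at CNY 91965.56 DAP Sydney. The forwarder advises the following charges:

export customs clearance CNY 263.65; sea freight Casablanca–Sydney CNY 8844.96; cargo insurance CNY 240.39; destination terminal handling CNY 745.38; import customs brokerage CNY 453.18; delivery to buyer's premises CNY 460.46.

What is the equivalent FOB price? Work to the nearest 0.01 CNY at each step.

Not relevant to the conversion: export clearance — on the seller under both DAP and FOB; already in the DAP price and stays in the FOB price. brokerage — on the buyer under both terms; not part of either seller's price.
From DAP to FOB, the seller no longer bears: freight, insurance, destination terminal, delivery.
FOB price = 91965.56 − 8844.96 − 240.39 − 745.38 − 460.46 = 81674.37

FOB price: CNY 81674.37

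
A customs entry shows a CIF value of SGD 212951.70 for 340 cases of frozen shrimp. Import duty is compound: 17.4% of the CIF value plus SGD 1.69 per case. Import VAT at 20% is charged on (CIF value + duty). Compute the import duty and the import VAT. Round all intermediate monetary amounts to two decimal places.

Ad valorem component: 212951.70 × 17.4% = 37053.60
Specific component: 340 × 1.69 = 574.60
Import duty = 37053.60 + 574.60 = 37628.20
VAT base = CIF + duty = 212951.70 + 37628.20 = 250579.90
Import VAT = 250579.90 × 20% = 50115.98

Import duty: SGD 37628.20; import VAT: SGD 50115.98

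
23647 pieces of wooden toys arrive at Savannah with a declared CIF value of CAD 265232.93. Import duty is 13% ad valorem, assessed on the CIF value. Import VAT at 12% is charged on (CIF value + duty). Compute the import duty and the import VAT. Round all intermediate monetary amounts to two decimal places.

Import duty = 265232.93 × 13% = 34480.28
VAT base = CIF + duty = 265232.93 + 34480.28 = 299713.21
Import VAT = 299713.21 × 12% = 35965.59

Import duty: CAD 34480.28; import VAT: CAD 35965.59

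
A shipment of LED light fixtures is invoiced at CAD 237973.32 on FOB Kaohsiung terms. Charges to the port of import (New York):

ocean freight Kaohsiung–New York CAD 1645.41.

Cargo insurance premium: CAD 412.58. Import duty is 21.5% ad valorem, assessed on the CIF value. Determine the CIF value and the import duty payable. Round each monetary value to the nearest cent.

CIF value: CAD 240031.31; import duty: CAD 51606.73

CIF = FOB price + freight + insurance
CIF = 237973.32 + 1645.41 + 412.58 = 240031.31
Import duty = 240031.31 × 21.5% = 51606.73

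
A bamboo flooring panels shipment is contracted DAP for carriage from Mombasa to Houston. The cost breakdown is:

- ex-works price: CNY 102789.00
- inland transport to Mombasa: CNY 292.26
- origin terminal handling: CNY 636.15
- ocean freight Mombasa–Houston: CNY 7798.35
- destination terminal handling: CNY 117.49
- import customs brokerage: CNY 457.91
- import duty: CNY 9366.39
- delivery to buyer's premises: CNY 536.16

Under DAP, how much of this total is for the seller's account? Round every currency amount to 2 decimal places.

Seller's account: CNY 112169.41

DAP: the seller bears all costs to the named destination except import duty and clearance.
Seller's account: goods 102789.00 + inland to port 292.26 + origin terminal 636.15 + freight 7798.35 + destination terminal 117.49 + delivery 536.16 = 112169.41
Buyer's account: brokerage 457.91 + duty 9366.39 = 9824.30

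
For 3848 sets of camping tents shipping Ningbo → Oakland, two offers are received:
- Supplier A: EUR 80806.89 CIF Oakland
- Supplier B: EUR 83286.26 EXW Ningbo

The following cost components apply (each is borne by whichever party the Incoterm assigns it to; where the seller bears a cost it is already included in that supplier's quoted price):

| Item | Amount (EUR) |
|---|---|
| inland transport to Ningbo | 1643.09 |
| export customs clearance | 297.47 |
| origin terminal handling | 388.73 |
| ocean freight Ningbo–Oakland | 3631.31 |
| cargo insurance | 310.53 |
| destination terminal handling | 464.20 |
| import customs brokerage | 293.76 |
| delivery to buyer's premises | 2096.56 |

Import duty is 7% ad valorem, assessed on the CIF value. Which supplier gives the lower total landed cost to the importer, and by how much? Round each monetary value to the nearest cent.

Supplier A is cheaper by EUR 9363.04

Supplier A (CIF):
The CIF price already equals the CIF value: 80806.89
Import duty = 80806.89 × 7% = 5656.48
Buyer bears (A): 464.20 + 293.76 + 2096.56 = 2854.52
Landed cost (A) = invoice 80806.89 + 2854.52 + duty 5656.48 = 89317.89
Supplier B (EXW):
CIF value = EXW price + inland to port + export clearance + origin terminal + freight + insurance = 83286.26 + 1643.09 + 297.47 + 388.73 + 3631.31 + 310.53 = 89557.39
Import duty = 89557.39 × 7% = 6269.02
Buyer bears (B): 1643.09 + 297.47 + 388.73 + 3631.31 + 310.53 + 464.20 + 293.76 + 2096.56 = 9125.65
Landed cost (B) = invoice 83286.26 + 9125.65 + duty 6269.02 = 98680.93
Difference = |89317.89 − 98680.93| = 9363.04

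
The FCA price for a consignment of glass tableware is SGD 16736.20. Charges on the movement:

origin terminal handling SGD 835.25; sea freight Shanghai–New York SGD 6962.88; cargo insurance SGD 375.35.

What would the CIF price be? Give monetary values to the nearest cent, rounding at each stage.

CIF price: SGD 24909.68

From FCA to CIF, the seller additionally bears: origin terminal, freight, insurance.
CIF price = 16736.20 + 835.25 + 6962.88 + 375.35 = 24909.68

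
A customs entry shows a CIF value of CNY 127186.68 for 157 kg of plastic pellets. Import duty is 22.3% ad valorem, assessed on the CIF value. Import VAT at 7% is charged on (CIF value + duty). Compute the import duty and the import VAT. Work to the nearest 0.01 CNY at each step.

Import duty: CNY 28362.63; import VAT: CNY 10888.45

Import duty = 127186.68 × 22.3% = 28362.63
VAT base = CIF + duty = 127186.68 + 28362.63 = 155549.31
Import VAT = 155549.31 × 7% = 10888.45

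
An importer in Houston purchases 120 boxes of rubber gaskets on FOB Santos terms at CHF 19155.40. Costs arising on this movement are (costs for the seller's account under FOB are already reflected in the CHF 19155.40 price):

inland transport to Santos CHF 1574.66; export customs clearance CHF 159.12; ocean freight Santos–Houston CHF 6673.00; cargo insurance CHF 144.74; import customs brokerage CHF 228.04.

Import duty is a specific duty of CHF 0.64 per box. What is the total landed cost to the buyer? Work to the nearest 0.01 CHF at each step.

Total landed cost: CHF 26277.98

FOB: the seller bears costs until goods are on board at the origin port; the buyer bears freight, insurance and all costs thereafter.
Already in the invoice (seller's account under FOB): inland to port, export clearance — exclude.
CIF value = FOB price + freight + insurance = 19155.40 + 6673.00 + 144.74 = 25973.14
Import duty = 120 × 0.64 = 76.80
Buyer bears: freight 6673.00 + insurance 144.74 + brokerage 228.04 + duty 76.80 = 7122.58
Landed cost = invoice 19155.40 + 7122.58 = 26277.98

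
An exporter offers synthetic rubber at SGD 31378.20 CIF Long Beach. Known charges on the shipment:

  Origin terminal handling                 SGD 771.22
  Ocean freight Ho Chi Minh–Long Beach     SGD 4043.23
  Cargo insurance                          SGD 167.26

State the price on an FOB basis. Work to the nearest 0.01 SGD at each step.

Not relevant to the conversion: origin terminal — on the seller under both CIF and FOB; already in the CIF price and stays in the FOB price.
From CIF to FOB, the seller no longer bears: freight, insurance.
FOB price = 31378.20 − 4043.23 − 167.26 = 27167.71

FOB price: SGD 27167.71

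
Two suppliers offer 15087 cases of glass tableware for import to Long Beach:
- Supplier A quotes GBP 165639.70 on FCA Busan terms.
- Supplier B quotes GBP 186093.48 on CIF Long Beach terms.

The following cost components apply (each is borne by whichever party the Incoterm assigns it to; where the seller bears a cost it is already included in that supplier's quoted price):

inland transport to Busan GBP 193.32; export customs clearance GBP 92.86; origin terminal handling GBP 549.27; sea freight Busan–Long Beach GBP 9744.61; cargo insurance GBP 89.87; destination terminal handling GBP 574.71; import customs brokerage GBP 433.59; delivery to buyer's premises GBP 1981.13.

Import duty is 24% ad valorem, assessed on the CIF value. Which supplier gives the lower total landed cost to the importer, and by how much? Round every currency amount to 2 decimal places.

Supplier A is cheaper by GBP 12486.84

Supplier A (FCA):
CIF value = FCA price + origin terminal + freight + insurance = 165639.70 + 549.27 + 9744.61 + 89.87 = 176023.45
Import duty = 176023.45 × 24% = 42245.63
Buyer bears (A): 549.27 + 9744.61 + 89.87 + 574.71 + 433.59 + 1981.13 = 13373.18
Landed cost (A) = invoice 165639.70 + 13373.18 + duty 42245.63 = 221258.51
Supplier B (CIF):
The CIF price already equals the CIF value: 186093.48
Import duty = 186093.48 × 24% = 44662.44
Buyer bears (B): 574.71 + 433.59 + 1981.13 = 2989.43
Landed cost (B) = invoice 186093.48 + 2989.43 + duty 44662.44 = 233745.35
Difference = |221258.51 − 233745.35| = 12486.84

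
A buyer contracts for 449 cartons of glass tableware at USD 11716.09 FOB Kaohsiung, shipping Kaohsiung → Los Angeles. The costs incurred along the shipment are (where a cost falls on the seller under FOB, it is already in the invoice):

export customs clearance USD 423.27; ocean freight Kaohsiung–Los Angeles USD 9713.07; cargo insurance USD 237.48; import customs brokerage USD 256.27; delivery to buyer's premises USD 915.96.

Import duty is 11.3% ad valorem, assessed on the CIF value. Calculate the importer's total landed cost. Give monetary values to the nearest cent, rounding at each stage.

Total landed cost: USD 25287.20

FOB: the seller bears costs until goods are on board at the origin port; the buyer bears freight, insurance and all costs thereafter.
Already in the invoice (seller's account under FOB): export clearance — exclude.
CIF value = FOB price + freight + insurance = 11716.09 + 9713.07 + 237.48 = 21666.64
Import duty = 21666.64 × 11.3% = 2448.33
Buyer bears: freight 9713.07 + insurance 237.48 + brokerage 256.27 + delivery 915.96 + duty 2448.33 = 13571.11
Landed cost = invoice 11716.09 + 13571.11 = 25287.20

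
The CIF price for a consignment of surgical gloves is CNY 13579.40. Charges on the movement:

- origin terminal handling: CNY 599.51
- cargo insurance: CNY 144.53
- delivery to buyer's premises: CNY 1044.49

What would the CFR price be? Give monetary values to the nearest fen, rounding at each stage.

CFR price: CNY 13434.87

Not relevant to the conversion: origin terminal — on the seller under both CIF and CFR; already in the CIF price and stays in the CFR price. delivery — on the buyer under both terms; not part of either seller's price.
From CIF to CFR, the seller no longer bears: insurance.
CFR price = 13579.40 − 144.53 = 13434.87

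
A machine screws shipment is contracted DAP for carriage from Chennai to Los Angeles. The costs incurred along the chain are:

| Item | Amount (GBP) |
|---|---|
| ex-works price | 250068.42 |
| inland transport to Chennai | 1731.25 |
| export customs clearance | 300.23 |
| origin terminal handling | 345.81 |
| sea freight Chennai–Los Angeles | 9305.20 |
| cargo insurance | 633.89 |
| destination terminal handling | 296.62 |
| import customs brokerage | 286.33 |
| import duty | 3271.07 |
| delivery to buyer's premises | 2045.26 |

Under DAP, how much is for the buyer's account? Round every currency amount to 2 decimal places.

Buyer's account: GBP 3557.40

DAP: the seller bears all costs to the named destination except import duty and clearance.
Seller's account: goods 250068.42 + inland to port 1731.25 + export clearance 300.23 + origin terminal 345.81 + freight 9305.20 + insurance 633.89 + destination terminal 296.62 + delivery 2045.26 = 264726.68
Buyer's account: brokerage 286.33 + duty 3271.07 = 3557.40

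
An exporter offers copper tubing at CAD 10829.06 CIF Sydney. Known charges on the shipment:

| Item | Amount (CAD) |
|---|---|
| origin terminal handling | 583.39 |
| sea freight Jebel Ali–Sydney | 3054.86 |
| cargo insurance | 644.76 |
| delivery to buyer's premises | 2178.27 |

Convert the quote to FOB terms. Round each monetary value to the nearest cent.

FOB price: CAD 7129.44

Not relevant to the conversion: origin terminal — on the seller under both CIF and FOB; already in the CIF price and stays in the FOB price. delivery — on the buyer under both terms; not part of either seller's price.
From CIF to FOB, the seller no longer bears: freight, insurance.
FOB price = 10829.06 − 3054.86 − 644.76 = 7129.44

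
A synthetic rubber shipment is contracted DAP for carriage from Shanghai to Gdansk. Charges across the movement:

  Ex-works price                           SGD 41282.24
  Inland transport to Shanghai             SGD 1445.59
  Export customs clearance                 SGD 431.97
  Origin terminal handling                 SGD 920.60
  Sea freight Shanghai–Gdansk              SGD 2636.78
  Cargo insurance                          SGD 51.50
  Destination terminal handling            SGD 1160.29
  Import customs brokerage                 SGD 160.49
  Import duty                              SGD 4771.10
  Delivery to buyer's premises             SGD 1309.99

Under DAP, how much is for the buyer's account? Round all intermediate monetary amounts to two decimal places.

Buyer's account: SGD 4931.59

DAP: the seller bears all costs to the named destination except import duty and clearance.
Seller's account: goods 41282.24 + inland to port 1445.59 + export clearance 431.97 + origin terminal 920.60 + freight 2636.78 + insurance 51.50 + destination terminal 1160.29 + delivery 1309.99 = 49238.96
Buyer's account: brokerage 160.49 + duty 4771.10 = 4931.59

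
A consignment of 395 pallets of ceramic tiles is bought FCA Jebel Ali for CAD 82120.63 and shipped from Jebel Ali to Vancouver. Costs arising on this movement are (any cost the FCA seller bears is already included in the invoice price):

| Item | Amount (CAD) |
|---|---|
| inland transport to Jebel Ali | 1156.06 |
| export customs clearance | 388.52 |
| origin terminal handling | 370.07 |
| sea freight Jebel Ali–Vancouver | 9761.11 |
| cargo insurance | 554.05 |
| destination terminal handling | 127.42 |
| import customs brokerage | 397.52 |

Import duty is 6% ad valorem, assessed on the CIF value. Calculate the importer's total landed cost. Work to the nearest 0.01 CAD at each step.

Total landed cost: CAD 98899.15

FCA: the seller delivers export-cleared goods to the carrier; the buyer bears costs from that point.
Already in the invoice (seller's account under FCA): inland to port, export clearance — exclude.
CIF value = FCA price + origin terminal + freight + insurance = 82120.63 + 370.07 + 9761.11 + 554.05 = 92805.86
Import duty = 92805.86 × 6% = 5568.35
Buyer bears: origin terminal 370.07 + freight 9761.11 + insurance 554.05 + destination terminal 127.42 + brokerage 397.52 + duty 5568.35 = 16778.52
Landed cost = invoice 82120.63 + 16778.52 = 98899.15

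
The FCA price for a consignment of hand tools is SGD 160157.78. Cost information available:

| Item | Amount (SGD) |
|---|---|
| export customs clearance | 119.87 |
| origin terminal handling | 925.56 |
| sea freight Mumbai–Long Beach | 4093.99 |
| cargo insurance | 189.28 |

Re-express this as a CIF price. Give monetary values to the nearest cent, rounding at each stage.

CIF price: SGD 165366.61

Not relevant to the conversion: export clearance — on the seller under both FCA and CIF; already in the FCA price and stays in the CIF price.
From FCA to CIF, the seller additionally bears: origin terminal, freight, insurance.
CIF price = 160157.78 + 925.56 + 4093.99 + 189.28 = 165366.61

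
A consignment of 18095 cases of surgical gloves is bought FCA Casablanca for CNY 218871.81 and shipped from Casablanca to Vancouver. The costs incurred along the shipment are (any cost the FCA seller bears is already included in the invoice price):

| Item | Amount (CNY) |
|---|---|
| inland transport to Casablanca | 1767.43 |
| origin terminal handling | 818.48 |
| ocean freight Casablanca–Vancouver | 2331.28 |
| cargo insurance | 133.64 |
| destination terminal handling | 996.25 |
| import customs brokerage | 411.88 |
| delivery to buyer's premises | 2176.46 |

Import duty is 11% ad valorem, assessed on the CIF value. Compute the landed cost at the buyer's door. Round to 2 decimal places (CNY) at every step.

Total landed cost: CNY 250176.87

FCA: the seller delivers export-cleared goods to the carrier; the buyer bears costs from that point.
Already in the invoice (seller's account under FCA): inland to port — exclude.
CIF value = FCA price + origin terminal + freight + insurance = 218871.81 + 818.48 + 2331.28 + 133.64 = 222155.21
Import duty = 222155.21 × 11% = 24437.07
Buyer bears: origin terminal 818.48 + freight 2331.28 + insurance 133.64 + destination terminal 996.25 + brokerage 411.88 + delivery 2176.46 + duty 24437.07 = 31305.06
Landed cost = invoice 218871.81 + 31305.06 = 250176.87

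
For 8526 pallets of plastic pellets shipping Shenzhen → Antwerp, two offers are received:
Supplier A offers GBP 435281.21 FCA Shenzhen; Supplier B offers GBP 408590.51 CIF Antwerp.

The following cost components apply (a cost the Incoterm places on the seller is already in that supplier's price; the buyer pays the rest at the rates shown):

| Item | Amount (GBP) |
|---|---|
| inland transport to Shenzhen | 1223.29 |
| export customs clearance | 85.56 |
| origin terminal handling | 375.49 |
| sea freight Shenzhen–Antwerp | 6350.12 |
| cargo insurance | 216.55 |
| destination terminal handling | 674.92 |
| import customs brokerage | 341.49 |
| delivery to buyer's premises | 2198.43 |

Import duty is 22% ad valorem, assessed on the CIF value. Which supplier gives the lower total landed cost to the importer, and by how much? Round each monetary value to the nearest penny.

Supplier A (FCA):
CIF value = FCA price + origin terminal + freight + insurance = 435281.21 + 375.49 + 6350.12 + 216.55 = 442223.37
Import duty = 442223.37 × 22% = 97289.14
Buyer bears (A): 375.49 + 6350.12 + 216.55 + 674.92 + 341.49 + 2198.43 = 10157.00
Landed cost (A) = invoice 435281.21 + 10157.00 + duty 97289.14 = 542727.35
Supplier B (CIF):
The CIF price already equals the CIF value: 408590.51
Import duty = 408590.51 × 22% = 89889.91
Buyer bears (B): 674.92 + 341.49 + 2198.43 = 3214.84
Landed cost (B) = invoice 408590.51 + 3214.84 + duty 89889.91 = 501695.26
Difference = |542727.35 − 501695.26| = 41032.09

Supplier B is cheaper by GBP 41032.09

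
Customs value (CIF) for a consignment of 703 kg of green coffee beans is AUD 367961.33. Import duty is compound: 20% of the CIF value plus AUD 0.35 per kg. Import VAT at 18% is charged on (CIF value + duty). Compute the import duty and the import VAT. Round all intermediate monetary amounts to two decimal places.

Ad valorem component: 367961.33 × 20% = 73592.27
Specific component: 703 × 0.35 = 246.05
Import duty = 73592.27 + 246.05 = 73838.32
VAT base = CIF + duty = 367961.33 + 73838.32 = 441799.65
Import VAT = 441799.65 × 18% = 79523.94

Import duty: AUD 73838.32; import VAT: AUD 79523.94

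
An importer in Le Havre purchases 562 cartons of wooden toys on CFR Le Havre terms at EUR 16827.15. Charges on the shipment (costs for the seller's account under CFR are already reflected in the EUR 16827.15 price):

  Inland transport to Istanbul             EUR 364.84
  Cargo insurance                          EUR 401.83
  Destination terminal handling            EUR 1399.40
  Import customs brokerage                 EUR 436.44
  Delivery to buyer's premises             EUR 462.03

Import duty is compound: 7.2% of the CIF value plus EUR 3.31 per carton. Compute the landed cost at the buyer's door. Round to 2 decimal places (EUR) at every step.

CFR: the seller pays costs through ocean freight to the destination port, but not insurance.
Already in the invoice (seller's account under CFR): inland to port — exclude.
CIF value = CFR price + insurance = 16827.15 + 401.83 = 17228.98
Ad valorem component: 17228.98 × 7.2% = 1240.49
Specific component: 562 × 3.31 = 1860.22
Import duty = 1240.49 + 1860.22 = 3100.71
Buyer bears: insurance 401.83 + destination terminal 1399.40 + brokerage 436.44 + delivery 462.03 + duty 3100.71 = 5800.41
Landed cost = invoice 16827.15 + 5800.41 = 22627.56

Total landed cost: EUR 22627.56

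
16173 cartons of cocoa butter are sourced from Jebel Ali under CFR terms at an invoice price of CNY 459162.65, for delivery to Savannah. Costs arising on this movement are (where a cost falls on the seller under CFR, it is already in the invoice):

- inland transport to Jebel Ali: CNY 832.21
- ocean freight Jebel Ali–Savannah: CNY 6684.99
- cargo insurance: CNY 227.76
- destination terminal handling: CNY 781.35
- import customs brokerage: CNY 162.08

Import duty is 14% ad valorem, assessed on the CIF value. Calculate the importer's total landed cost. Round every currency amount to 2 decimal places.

Total landed cost: CNY 524648.50

CFR: the seller pays costs through ocean freight to the destination port, but not insurance.
Already in the invoice (seller's account under CFR): inland to port, freight — exclude.
CIF value = CFR price + insurance = 459162.65 + 227.76 = 459390.41
Import duty = 459390.41 × 14% = 64314.66
Buyer bears: insurance 227.76 + destination terminal 781.35 + brokerage 162.08 + duty 64314.66 = 65485.85
Landed cost = invoice 459162.65 + 65485.85 = 524648.50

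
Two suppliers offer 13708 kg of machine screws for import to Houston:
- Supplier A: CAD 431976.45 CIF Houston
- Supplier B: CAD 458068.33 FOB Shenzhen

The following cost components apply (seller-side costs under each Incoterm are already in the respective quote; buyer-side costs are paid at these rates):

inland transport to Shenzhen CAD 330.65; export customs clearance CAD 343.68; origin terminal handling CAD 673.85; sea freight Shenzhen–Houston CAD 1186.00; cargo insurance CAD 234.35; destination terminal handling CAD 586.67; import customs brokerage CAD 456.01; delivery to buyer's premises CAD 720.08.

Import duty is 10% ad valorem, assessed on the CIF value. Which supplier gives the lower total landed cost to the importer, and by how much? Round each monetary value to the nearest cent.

Supplier A (CIF):
The CIF price already equals the CIF value: 431976.45
Import duty = 431976.45 × 10% = 43197.65
Buyer bears (A): 586.67 + 456.01 + 720.08 = 1762.76
Landed cost (A) = invoice 431976.45 + 1762.76 + duty 43197.65 = 476936.86
Supplier B (FOB):
CIF value = FOB price + freight + insurance = 458068.33 + 1186.00 + 234.35 = 459488.68
Import duty = 459488.68 × 10% = 45948.87
Buyer bears (B): 1186.00 + 234.35 + 586.67 + 456.01 + 720.08 = 3183.11
Landed cost (B) = invoice 458068.33 + 3183.11 + duty 45948.87 = 507200.31
Difference = |476936.86 − 507200.31| = 30263.45

Supplier A is cheaper by CAD 30263.45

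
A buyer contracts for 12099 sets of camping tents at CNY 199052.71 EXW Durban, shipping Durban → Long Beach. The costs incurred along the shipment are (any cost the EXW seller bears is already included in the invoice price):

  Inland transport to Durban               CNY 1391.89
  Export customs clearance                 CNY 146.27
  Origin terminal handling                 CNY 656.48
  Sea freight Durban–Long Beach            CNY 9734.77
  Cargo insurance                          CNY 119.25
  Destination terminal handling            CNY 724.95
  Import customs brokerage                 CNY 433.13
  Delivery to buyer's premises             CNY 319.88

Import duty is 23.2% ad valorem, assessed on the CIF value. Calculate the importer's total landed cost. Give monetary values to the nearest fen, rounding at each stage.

EXW: the seller makes goods available at their premises; the buyer bears all onward costs.
CIF value = EXW price + inland to port + export clearance + origin terminal + freight + insurance = 199052.71 + 1391.89 + 146.27 + 656.48 + 9734.77 + 119.25 = 211101.37
Import duty = 211101.37 × 23.2% = 48975.52
Buyer bears: inland to port 1391.89 + export clearance 146.27 + origin terminal 656.48 + freight 9734.77 + insurance 119.25 + destination terminal 724.95 + brokerage 433.13 + delivery 319.88 + duty 48975.52 = 62502.14
Landed cost = invoice 199052.71 + 62502.14 = 261554.85

Total landed cost: CNY 261554.85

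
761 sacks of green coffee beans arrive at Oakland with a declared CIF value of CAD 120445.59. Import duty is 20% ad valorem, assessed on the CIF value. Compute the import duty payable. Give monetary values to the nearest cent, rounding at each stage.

Import duty = 120445.59 × 20% = 24089.12

Import duty: CAD 24089.12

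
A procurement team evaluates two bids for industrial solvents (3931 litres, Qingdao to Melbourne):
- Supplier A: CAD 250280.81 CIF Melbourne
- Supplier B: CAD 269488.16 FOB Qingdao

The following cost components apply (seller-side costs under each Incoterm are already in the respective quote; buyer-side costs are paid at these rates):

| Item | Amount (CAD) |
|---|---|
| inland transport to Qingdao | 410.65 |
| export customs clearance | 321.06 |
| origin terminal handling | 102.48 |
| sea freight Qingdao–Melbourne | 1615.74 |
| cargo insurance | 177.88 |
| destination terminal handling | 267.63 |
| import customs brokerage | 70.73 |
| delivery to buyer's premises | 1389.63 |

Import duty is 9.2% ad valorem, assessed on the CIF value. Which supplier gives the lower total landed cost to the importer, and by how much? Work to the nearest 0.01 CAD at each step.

Supplier A (CIF):
The CIF price already equals the CIF value: 250280.81
Import duty = 250280.81 × 9.2% = 23025.83
Buyer bears (A): 267.63 + 70.73 + 1389.63 = 1727.99
Landed cost (A) = invoice 250280.81 + 1727.99 + duty 23025.83 = 275034.63
Supplier B (FOB):
CIF value = FOB price + freight + insurance = 269488.16 + 1615.74 + 177.88 = 271281.78
Import duty = 271281.78 × 9.2% = 24957.92
Buyer bears (B): 1615.74 + 177.88 + 267.63 + 70.73 + 1389.63 = 3521.61
Landed cost (B) = invoice 269488.16 + 3521.61 + duty 24957.92 = 297967.69
Difference = |275034.63 − 297967.69| = 22933.06

Supplier A is cheaper by CAD 22933.06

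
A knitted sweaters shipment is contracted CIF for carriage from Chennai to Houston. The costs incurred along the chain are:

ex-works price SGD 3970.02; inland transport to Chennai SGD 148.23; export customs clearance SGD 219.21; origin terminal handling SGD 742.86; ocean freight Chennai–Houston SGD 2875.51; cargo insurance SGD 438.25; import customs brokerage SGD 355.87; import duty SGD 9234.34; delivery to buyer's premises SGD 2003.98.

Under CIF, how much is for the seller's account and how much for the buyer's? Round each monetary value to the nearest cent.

Seller: SGD 8394.08; buyer: SGD 11594.19

CIF: the seller pays costs through ocean freight and marine insurance to the destination port.
Seller's account: goods 3970.02 + inland to port 148.23 + export clearance 219.21 + origin terminal 742.86 + freight 2875.51 + insurance 438.25 = 8394.08
Buyer's account: brokerage 355.87 + duty 9234.34 + delivery 2003.98 = 11594.19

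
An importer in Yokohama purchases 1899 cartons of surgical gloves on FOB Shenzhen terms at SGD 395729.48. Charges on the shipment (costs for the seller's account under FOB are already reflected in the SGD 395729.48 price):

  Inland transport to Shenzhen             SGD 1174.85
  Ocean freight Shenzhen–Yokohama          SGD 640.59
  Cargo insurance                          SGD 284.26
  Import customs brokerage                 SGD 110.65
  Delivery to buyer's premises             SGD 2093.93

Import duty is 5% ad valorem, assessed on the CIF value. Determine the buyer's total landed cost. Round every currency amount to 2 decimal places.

FOB: the seller bears costs until goods are on board at the origin port; the buyer bears freight, insurance and all costs thereafter.
Already in the invoice (seller's account under FOB): inland to port — exclude.
CIF value = FOB price + freight + insurance = 395729.48 + 640.59 + 284.26 = 396654.33
Import duty = 396654.33 × 5% = 19832.72
Buyer bears: freight 640.59 + insurance 284.26 + brokerage 110.65 + delivery 2093.93 + duty 19832.72 = 22962.15
Landed cost = invoice 395729.48 + 22962.15 = 418691.63

Total landed cost: SGD 418691.63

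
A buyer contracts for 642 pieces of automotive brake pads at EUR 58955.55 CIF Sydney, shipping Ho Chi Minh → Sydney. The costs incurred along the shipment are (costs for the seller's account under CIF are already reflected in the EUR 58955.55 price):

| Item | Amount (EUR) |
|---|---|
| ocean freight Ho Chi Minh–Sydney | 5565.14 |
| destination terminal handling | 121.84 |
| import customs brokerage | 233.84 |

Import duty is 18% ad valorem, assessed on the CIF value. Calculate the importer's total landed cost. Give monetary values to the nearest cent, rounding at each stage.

Total landed cost: EUR 69923.23

CIF: the seller pays costs through ocean freight and marine insurance to the destination port.
Already in the invoice (seller's account under CIF): freight — exclude.
The CIF price already equals the CIF value: 58955.55
Import duty = 58955.55 × 18% = 10612.00
Buyer bears: destination terminal 121.84 + brokerage 233.84 + duty 10612.00 = 10967.68
Landed cost = invoice 58955.55 + 10967.68 = 69923.23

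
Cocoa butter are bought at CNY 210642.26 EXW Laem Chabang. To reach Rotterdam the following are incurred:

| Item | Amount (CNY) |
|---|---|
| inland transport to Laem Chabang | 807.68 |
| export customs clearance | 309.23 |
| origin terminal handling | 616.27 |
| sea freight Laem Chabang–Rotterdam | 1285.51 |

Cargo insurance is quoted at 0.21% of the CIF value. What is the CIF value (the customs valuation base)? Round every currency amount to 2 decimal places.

Let C be the CIF value. C = EXW price + pre-shipment costs + freight + 0.21% × C
C − 0.21% × C = 210642.26 + 807.68 + 309.23 + 616.27 + 1285.51
0.9979 × C = 213660.95
C = 213660.95 / 0.9979 = 214110.58
Insurance premium = 0.21% × 214110.58 = 449.63

CIF value: CNY 214110.58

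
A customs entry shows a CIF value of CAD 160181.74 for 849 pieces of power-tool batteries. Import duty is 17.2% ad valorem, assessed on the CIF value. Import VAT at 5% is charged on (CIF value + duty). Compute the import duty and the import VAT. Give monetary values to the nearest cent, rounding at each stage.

Import duty = 160181.74 × 17.2% = 27551.26
VAT base = CIF + duty = 160181.74 + 27551.26 = 187733.00
Import VAT = 187733.00 × 5% = 9386.65

Import duty: CAD 27551.26; import VAT: CAD 9386.65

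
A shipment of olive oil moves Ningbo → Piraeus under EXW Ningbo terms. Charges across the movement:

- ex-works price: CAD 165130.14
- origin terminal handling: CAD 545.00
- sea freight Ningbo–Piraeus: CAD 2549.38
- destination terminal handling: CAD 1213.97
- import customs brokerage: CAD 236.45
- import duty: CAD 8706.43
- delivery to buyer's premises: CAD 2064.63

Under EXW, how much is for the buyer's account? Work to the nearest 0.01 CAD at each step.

EXW: the seller makes goods available at their premises; the buyer bears all onward costs.
Seller's account: goods 165130.14 = 165130.14
Buyer's account: origin terminal 545.00 + freight 2549.38 + destination terminal 1213.97 + brokerage 236.45 + duty 8706.43 + delivery 2064.63 = 15315.86

Buyer's account: CAD 15315.86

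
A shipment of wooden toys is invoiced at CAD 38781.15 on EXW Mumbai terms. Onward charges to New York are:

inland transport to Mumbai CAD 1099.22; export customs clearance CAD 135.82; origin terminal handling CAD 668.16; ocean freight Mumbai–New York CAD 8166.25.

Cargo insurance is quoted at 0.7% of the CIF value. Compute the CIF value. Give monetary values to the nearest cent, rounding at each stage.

CIF value: CAD 49194.96

Let C be the CIF value. C = EXW price + pre-shipment costs + freight + 0.7% × C
C − 0.7% × C = 38781.15 + 1099.22 + 135.82 + 668.16 + 8166.25
0.993 × C = 48850.60
C = 48850.60 / 0.993 = 49194.96
Insurance premium = 0.7% × 49194.96 = 344.36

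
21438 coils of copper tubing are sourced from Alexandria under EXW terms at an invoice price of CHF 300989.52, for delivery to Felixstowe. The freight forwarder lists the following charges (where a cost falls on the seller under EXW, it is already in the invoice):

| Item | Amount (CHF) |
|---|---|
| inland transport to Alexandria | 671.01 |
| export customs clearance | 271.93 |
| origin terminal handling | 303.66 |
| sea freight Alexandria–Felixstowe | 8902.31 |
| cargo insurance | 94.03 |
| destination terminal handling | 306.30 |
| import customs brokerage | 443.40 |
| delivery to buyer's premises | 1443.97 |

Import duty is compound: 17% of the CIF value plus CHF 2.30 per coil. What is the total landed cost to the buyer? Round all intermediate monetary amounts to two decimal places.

EXW: the seller makes goods available at their premises; the buyer bears all onward costs.
CIF value = EXW price + inland to port + export clearance + origin terminal + freight + insurance = 300989.52 + 671.01 + 271.93 + 303.66 + 8902.31 + 94.03 = 311232.46
Ad valorem component: 311232.46 × 17% = 52909.52
Specific component: 21438 × 2.30 = 49307.40
Import duty = 52909.52 + 49307.40 = 102216.92
Buyer bears: inland to port 671.01 + export clearance 271.93 + origin terminal 303.66 + freight 8902.31 + insurance 94.03 + destination terminal 306.30 + brokerage 443.40 + delivery 1443.97 + duty 102216.92 = 114653.53
Landed cost = invoice 300989.52 + 114653.53 = 415643.05

Total landed cost: CHF 415643.05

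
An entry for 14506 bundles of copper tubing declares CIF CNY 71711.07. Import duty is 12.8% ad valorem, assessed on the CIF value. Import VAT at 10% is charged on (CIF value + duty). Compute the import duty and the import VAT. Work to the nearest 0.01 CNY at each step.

Import duty: CNY 9179.02; import VAT: CNY 8089.01

Import duty = 71711.07 × 12.8% = 9179.02
VAT base = CIF + duty = 71711.07 + 9179.02 = 80890.09
Import VAT = 80890.09 × 10% = 8089.01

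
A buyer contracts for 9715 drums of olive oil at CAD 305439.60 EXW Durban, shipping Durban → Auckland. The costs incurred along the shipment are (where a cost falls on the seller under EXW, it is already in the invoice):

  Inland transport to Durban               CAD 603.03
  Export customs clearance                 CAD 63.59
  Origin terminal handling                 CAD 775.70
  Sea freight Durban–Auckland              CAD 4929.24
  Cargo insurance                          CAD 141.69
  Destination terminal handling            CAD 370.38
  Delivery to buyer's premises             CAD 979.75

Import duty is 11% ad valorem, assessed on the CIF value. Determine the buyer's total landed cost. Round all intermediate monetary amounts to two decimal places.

Total landed cost: CAD 347617.79

EXW: the seller makes goods available at their premises; the buyer bears all onward costs.
CIF value = EXW price + inland to port + export clearance + origin terminal + freight + insurance = 305439.60 + 603.03 + 63.59 + 775.70 + 4929.24 + 141.69 = 311952.85
Import duty = 311952.85 × 11% = 34314.81
Buyer bears: inland to port 603.03 + export clearance 63.59 + origin terminal 775.70 + freight 4929.24 + insurance 141.69 + destination terminal 370.38 + delivery 979.75 + duty 34314.81 = 42178.19
Landed cost = invoice 305439.60 + 42178.19 = 347617.79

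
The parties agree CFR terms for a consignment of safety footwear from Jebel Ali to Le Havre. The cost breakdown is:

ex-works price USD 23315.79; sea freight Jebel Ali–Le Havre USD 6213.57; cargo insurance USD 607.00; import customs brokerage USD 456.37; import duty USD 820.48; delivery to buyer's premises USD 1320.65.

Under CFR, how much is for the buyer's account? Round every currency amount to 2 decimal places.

CFR: the seller pays costs through ocean freight to the destination port, but not insurance.
Seller's account: goods 23315.79 + freight 6213.57 = 29529.36
Buyer's account: insurance 607.00 + brokerage 456.37 + duty 820.48 + delivery 1320.65 = 3204.50

Buyer's account: USD 3204.50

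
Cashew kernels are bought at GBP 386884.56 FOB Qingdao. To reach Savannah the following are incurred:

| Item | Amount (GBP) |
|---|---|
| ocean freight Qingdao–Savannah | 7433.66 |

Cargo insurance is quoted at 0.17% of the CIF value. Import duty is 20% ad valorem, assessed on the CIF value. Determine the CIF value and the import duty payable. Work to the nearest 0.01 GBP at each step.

Let C be the CIF value. C = FOB price + freight + 0.17% × C
C − 0.17% × C = 386884.56 + 7433.66
0.9983 × C = 394318.22
C = 394318.22 / 0.9983 = 394989.70
Insurance premium = 0.17% × 394989.70 = 671.48
Import duty = 394989.70 × 20% = 78997.94

CIF value: GBP 394989.70; import duty: GBP 78997.94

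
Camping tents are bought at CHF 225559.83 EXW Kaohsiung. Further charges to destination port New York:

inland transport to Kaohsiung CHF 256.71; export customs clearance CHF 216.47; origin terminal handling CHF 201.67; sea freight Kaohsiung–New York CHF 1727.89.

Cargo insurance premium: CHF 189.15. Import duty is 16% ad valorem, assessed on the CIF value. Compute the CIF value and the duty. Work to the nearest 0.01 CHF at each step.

CIF = EXW price + pre-shipment costs + freight + insurance
CIF = 225559.83 + 256.71 + 216.47 + 201.67 + 1727.89 + 189.15 = 228151.72
Import duty = 228151.72 × 16% = 36504.28

CIF value: CHF 228151.72; import duty: CHF 36504.28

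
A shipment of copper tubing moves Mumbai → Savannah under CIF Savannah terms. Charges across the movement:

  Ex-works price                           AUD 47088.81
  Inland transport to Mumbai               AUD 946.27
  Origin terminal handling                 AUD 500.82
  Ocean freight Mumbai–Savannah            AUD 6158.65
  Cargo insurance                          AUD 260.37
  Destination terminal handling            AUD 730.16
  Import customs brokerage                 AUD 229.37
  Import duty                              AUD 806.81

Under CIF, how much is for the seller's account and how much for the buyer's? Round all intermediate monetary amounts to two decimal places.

Seller: AUD 54954.92; buyer: AUD 1766.34

CIF: the seller pays costs through ocean freight and marine insurance to the destination port.
Seller's account: goods 47088.81 + inland to port 946.27 + origin terminal 500.82 + freight 6158.65 + insurance 260.37 = 54954.92
Buyer's account: destination terminal 730.16 + brokerage 229.37 + duty 806.81 = 1766.34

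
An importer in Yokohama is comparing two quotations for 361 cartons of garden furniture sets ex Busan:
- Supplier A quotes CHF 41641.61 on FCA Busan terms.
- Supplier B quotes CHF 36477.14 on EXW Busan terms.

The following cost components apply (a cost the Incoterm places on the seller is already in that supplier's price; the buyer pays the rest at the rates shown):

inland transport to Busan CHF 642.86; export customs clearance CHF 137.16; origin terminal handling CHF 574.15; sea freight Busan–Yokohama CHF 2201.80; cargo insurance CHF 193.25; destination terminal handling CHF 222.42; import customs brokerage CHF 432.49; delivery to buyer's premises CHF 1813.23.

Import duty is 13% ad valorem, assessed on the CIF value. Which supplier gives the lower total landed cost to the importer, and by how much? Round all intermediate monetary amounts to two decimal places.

Supplier B is cheaper by CHF 4954.43

Supplier A (FCA):
CIF value = FCA price + origin terminal + freight + insurance = 41641.61 + 574.15 + 2201.80 + 193.25 = 44610.81
Import duty = 44610.81 × 13% = 5799.41
Buyer bears (A): 574.15 + 2201.80 + 193.25 + 222.42 + 432.49 + 1813.23 = 5437.34
Landed cost (A) = invoice 41641.61 + 5437.34 + duty 5799.41 = 52878.36
Supplier B (EXW):
CIF value = EXW price + inland to port + export clearance + origin terminal + freight + insurance = 36477.14 + 642.86 + 137.16 + 574.15 + 2201.80 + 193.25 = 40226.36
Import duty = 40226.36 × 13% = 5229.43
Buyer bears (B): 642.86 + 137.16 + 574.15 + 2201.80 + 193.25 + 222.42 + 432.49 + 1813.23 = 6217.36
Landed cost (B) = invoice 36477.14 + 6217.36 + duty 5229.43 = 47923.93
Difference = |52878.36 − 47923.93| = 4954.43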